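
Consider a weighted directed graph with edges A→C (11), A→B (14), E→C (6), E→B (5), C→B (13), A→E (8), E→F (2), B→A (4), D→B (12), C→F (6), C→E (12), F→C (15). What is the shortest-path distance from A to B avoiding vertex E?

Routes from A to B avoiding E:
A → C → B: 11 + 13 = 24
A → B: 14
The minimum is 14.

14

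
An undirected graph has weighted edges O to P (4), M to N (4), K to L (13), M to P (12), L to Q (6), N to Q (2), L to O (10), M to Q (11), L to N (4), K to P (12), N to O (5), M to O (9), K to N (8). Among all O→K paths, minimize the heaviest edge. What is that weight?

A few of the O→K routes:
O → M → Q → N → K: max(9, 11, 2, 8) = 11
O → N → K: max(5, 8) = 8
O → L → Q → N → K: max(10, 6, 2, 8) = 10
O → L → N → K: max(10, 4, 8) = 10
O → M → N → K: max(9, 4, 8) = 9
Smallest bottleneck: 8.

8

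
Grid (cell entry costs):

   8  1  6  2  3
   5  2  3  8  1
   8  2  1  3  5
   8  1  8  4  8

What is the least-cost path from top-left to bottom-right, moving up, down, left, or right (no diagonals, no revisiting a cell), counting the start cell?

One optimal route is r0c0→r0c1→r1c1→r2c1→r2c2→r2c3→r3c3→r3c4.
Its cost is 8 + 1 + 2 + 2 + 1 + 3 + 4 + 8 = 29.

29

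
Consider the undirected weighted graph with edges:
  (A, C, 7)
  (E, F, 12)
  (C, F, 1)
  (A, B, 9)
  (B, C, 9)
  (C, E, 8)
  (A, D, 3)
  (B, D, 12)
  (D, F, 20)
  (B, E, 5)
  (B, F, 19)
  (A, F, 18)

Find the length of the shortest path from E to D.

Comparing a few candidate routes:
E→B→D: 5 + 12 = 17
E→C→A→D: 8 + 7 + 3 = 18
E→B→A→D: 5 + 9 + 3 = 17
E→F→C→A→D: 12 + 1 + 7 + 3 = 23
Best route has total 17.

17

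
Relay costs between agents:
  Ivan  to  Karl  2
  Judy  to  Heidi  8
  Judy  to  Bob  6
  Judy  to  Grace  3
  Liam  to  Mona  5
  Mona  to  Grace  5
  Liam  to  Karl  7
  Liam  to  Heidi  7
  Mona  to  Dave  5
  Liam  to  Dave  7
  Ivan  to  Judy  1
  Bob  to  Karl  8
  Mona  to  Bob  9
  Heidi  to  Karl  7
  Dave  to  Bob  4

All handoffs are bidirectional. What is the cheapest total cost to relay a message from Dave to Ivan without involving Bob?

14

Some routes from Dave to Ivan avoiding Bob:
Dave → Mona → Liam → Karl → Ivan: 5 + 5 + 7 + 2 = 19
Dave → Mona → Grace → Judy → Ivan: 5 + 5 + 3 + 1 = 14
Dave → Liam → Karl → Ivan: 7 + 7 + 2 = 16
Shortest: 14.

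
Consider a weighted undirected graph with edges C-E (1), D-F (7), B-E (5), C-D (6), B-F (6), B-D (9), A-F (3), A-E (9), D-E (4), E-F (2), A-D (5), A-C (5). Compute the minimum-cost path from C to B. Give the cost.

6

A few of the C→B routes:
C - A - F - B: 5 + 3 + 6 = 14
C - E - D - B: 1 + 4 + 9 = 14
C - E - F - B: 1 + 2 + 6 = 9
C - E - B: 1 + 5 = 6
C - A - F - E - B: 5 + 3 + 2 + 5 = 15
Best route has total 6.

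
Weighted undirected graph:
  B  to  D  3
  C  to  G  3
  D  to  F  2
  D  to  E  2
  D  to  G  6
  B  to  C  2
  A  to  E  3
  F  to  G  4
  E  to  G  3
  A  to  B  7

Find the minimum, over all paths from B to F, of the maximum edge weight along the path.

3

Checking several routes:
B -> C -> G -> E -> D -> F: max(2, 3, 3, 2, 2) = 3
B -> D -> F: max(3, 2) = 3
B -> D -> E -> G -> F: max(3, 2, 3, 4) = 4
Best route has worst link 3.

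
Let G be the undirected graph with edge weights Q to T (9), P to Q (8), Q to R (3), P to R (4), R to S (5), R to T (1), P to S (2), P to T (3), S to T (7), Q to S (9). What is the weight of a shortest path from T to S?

5

Comparing a few candidate routes:
T - R - S: 1 + 5 = 6
T - S: 7
T - P - R - S: 3 + 4 + 5 = 12
T - P - S: 3 + 2 = 5
T - R - P - S: 1 + 4 + 2 = 7
The minimum is 5.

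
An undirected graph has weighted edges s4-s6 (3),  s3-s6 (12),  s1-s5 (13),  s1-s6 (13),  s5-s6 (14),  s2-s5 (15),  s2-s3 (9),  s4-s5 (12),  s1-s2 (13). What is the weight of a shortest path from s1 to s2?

13

Some routes from s1 to s2:
s1→s6→s3→s2: 13 + 12 + 9 = 34
s1→s5→s2: 13 + 15 = 28
s1→s2: 13
The minimum is 13.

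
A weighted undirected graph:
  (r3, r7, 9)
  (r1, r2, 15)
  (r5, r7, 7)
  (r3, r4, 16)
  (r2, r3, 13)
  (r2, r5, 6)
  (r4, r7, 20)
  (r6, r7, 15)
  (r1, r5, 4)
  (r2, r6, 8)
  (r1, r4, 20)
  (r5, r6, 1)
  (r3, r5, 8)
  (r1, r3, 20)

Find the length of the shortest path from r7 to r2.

Comparing a few candidate routes:
r7 → r5 → r2: 7 + 6 = 13
r7 → r5 → r6 → r2: 7 + 1 + 8 = 16
r7 → r6 → r5 → r2: 15 + 1 + 6 = 22
Shortest: 13.

13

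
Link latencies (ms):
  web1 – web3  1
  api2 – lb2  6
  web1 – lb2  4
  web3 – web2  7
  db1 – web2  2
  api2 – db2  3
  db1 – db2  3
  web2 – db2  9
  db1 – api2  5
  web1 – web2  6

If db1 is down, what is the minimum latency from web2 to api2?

12

Paths from web2 to api2 avoiding db1:
web2-web1-lb2-api2: 6 + 4 + 6 = 16
web2-db2-api2: 9 + 3 = 12
web2-web3-web1-lb2-api2: 7 + 1 + 4 + 6 = 18
The minimum is 12 ms.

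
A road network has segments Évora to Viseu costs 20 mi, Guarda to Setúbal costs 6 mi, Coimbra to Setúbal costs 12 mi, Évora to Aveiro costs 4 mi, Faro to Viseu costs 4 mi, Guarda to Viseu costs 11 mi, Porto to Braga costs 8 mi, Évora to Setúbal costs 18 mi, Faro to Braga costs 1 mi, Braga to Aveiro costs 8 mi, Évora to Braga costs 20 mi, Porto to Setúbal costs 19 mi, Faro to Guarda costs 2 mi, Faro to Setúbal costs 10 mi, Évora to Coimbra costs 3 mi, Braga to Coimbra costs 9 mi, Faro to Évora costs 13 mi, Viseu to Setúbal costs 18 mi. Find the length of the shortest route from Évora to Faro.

13

Some routes from Évora to Faro:
Évora -> Coimbra -> Setúbal -> Guarda -> Faro: 3 + 12 + 6 + 2 = 23
Évora -> Aveiro -> Braga -> Faro: 4 + 8 + 1 = 13
Évora -> Coimbra -> Braga -> Faro: 3 + 9 + 1 = 13
Évora -> Braga -> Faro: 20 + 1 = 21
Évora -> Faro: 13
Évora -> Viseu -> Faro: 20 + 4 = 24
The minimum is 13 mi.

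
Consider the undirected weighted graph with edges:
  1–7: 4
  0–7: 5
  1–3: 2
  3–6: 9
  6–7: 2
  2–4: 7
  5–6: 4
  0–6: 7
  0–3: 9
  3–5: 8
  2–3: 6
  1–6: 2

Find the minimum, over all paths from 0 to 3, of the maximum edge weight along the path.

5

Some routes from 0 to 3:
0 → 6 → 7 → 1 → 3: max(7, 2, 4, 2) = 7
0 → 7 → 1 → 3: max(5, 4, 2) = 5
0 → 7 → 6 → 1 → 3: max(5, 2, 2, 2) = 5
0 → 7 → 6 → 5 → 3: max(5, 2, 4, 8) = 8
0 → 6 → 1 → 3: max(7, 2, 2) = 7
0 → 6 → 5 → 3: max(7, 4, 8) = 8
Smallest bottleneck: 5.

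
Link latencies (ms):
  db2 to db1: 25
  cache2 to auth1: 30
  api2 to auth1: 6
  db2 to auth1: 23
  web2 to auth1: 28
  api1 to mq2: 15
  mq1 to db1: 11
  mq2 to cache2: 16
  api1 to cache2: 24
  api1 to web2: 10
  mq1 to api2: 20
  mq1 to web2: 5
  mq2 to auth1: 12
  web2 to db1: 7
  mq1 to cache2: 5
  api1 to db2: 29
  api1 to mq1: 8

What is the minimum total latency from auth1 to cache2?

28

Checking several routes:
auth1 - mq2 - cache2: 12 + 16 = 28
auth1 - mq2 - api1 - mq1 - cache2: 12 + 15 + 8 + 5 = 40
auth1 - web2 - mq1 - cache2: 28 + 5 + 5 = 38
auth1 - mq2 - api1 - web2 - mq1 - cache2: 12 + 15 + 10 + 5 + 5 = 47
auth1 - cache2: 30
auth1 - api2 - mq1 - cache2: 6 + 20 + 5 = 31
Best route has total 28 ms.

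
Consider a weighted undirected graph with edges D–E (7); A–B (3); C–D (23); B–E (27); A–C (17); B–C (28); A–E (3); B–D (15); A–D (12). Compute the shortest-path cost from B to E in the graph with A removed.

22

Paths from B to E avoiding A:
B → E: 27
B → C → D → E: 28 + 23 + 7 = 58
B → D → E: 15 + 7 = 22
Best route has total 22.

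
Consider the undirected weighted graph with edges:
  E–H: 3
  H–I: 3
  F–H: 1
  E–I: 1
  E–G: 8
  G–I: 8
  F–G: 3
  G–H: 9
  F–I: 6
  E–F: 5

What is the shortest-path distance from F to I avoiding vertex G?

Some routes from F to I avoiding G:
F - H - I: 1 + 3 = 4
F - I: 6
F - E - I: 5 + 1 = 6
F - H - E - I: 1 + 3 + 1 = 5
Shortest: 4.

4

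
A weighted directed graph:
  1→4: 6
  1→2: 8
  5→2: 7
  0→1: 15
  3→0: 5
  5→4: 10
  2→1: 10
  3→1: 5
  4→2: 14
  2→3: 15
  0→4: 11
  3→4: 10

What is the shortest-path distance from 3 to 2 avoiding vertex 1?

24

Paths from 3 to 2 avoiding 1:
3 - 4 - 2: 10 + 14 = 24
3 - 0 - 4 - 2: 5 + 11 + 14 = 30
Best route has total 24.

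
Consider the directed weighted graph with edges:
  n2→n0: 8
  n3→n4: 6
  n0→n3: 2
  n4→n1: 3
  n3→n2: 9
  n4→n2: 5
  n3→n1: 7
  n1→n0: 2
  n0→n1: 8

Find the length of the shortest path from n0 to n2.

Paths from n0 to n2:
n0→n3→n2: 2 + 9 = 11
n0→n3→n4→n2: 2 + 6 + 5 = 13
Shortest: 11.

11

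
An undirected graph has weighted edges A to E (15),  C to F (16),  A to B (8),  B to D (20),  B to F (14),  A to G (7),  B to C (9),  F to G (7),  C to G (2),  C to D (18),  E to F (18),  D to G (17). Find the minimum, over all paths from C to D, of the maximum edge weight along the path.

Checking several routes:
C -> B -> F -> G -> D: max(9, 14, 7, 17) = 17
C -> F -> B -> A -> G -> D: max(16, 14, 8, 7, 17) = 17
C -> B -> A -> G -> D: max(9, 8, 7, 17) = 17
C -> F -> G -> D: max(16, 7, 17) = 17
C -> G -> D: max(2, 17) = 17
The minimum achievable maximum is 17.

17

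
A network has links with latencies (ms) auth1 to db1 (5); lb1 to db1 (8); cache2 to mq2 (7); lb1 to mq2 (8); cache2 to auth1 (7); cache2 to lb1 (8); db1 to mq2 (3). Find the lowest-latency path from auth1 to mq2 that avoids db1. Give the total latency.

Paths from auth1 to mq2 avoiding db1:
auth1-cache2-mq2: 7 + 7 = 14
auth1-cache2-lb1-mq2: 7 + 8 + 8 = 23
Best route has total 14 ms.

14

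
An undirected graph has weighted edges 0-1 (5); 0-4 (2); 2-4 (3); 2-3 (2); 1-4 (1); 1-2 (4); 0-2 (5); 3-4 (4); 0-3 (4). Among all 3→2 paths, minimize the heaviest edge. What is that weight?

Checking several routes:
3 → 0 → 1 → 4 → 2: max(4, 5, 1, 3) = 5
3 → 2: max(2) = 2
3 → 4 → 1 → 2: max(4, 1, 4) = 4
3 → 0 → 4 → 1 → 2: max(4, 2, 1, 4) = 4
3 → 4 → 2: max(4, 3) = 4
3 → 0 → 4 → 2: max(4, 2, 3) = 4
Smallest bottleneck: 2.

2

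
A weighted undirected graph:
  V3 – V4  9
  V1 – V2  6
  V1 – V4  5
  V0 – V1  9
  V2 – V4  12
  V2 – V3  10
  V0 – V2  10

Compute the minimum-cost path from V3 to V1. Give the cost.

Some routes from V3 to V1:
V3 - V2 - V1: 10 + 6 = 16
V3 - V4 - V2 - V1: 9 + 12 + 6 = 27
V3 - V4 - V1: 9 + 5 = 14
The minimum is 14.

14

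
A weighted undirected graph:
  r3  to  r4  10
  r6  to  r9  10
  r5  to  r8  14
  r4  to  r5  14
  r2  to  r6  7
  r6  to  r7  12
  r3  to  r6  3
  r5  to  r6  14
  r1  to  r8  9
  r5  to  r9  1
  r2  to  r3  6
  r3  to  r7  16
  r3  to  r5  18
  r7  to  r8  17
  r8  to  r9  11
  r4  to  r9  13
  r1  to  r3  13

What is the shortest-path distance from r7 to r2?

19

Comparing a few candidate routes:
r7 → r3 → r6 → r2: 16 + 3 + 7 = 26
r7 → r3 → r2: 16 + 6 = 22
r7 → r6 → r2: 12 + 7 = 19
r7 → r8 → r9 → r6 → r2: 17 + 11 + 10 + 7 = 45
r7 → r6 → r3 → r2: 12 + 3 + 6 = 21
Shortest: 19.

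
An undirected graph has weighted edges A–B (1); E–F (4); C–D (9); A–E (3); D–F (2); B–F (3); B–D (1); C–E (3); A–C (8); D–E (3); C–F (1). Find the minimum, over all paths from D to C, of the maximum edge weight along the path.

Some routes from D to C:
D → B → A → E → C: max(1, 1, 3, 3) = 3
D → E → A → B → F → C: max(3, 3, 1, 3, 1) = 3
D → B → F → C: max(1, 3, 1) = 3
D → E → C: max(3, 3) = 3
D → F → B → A → E → C: max(2, 3, 1, 3, 3) = 3
D → F → C: max(2, 1) = 2
The minimum achievable maximum is 2.

2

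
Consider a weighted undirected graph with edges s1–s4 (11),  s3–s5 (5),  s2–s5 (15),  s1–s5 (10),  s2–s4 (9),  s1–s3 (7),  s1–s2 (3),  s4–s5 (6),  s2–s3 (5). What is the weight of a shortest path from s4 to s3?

11

Checking several routes:
s4 → s1 → s2 → s3: 11 + 3 + 5 = 19
s4 → s1 → s3: 11 + 7 = 18
s4 → s5 → s1 → s3: 6 + 10 + 7 = 23
s4 → s2 → s1 → s3: 9 + 3 + 7 = 19
s4 → s2 → s3: 9 + 5 = 14
s4 → s5 → s3: 6 + 5 = 11
Shortest: 11.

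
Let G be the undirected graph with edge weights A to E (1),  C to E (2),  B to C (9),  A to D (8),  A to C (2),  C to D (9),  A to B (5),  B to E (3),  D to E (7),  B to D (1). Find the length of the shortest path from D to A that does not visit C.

5

A few of the D→A routes:
D - B - E - A: 1 + 3 + 1 = 5
D - B - A: 1 + 5 = 6
D - A: 8
D - E - A: 7 + 1 = 8
The minimum is 5.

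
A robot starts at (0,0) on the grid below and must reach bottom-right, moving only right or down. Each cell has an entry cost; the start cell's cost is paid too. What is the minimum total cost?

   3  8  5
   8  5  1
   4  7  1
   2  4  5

23

Path (0,0)→(0,1)→(0,2)→(1,2)→(2,2)→(3,2): 3 + 8 + 5 + 1 + 1 + 5 = 23.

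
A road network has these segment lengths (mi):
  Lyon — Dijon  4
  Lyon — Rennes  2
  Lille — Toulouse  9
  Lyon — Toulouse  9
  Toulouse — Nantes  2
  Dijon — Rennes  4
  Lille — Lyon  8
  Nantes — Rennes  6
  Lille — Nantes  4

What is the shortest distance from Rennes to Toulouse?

8

A few of the Rennes→Toulouse routes:
Rennes → Nantes → Toulouse: 6 + 2 = 8
Rennes → Lyon → Toulouse: 2 + 9 = 11
Rennes → Lyon → Lille → Nantes → Toulouse: 2 + 8 + 4 + 2 = 16
The minimum is 8 mi.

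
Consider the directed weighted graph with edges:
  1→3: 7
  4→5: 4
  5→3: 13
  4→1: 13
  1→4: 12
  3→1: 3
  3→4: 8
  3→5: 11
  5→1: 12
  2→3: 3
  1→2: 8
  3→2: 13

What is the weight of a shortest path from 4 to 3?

17

A few of the 4→3 routes:
4 → 1 → 3: 13 + 7 = 20
4 → 5 → 1 → 3: 4 + 12 + 7 = 23
4 → 5 → 3: 4 + 13 = 17
Shortest: 17.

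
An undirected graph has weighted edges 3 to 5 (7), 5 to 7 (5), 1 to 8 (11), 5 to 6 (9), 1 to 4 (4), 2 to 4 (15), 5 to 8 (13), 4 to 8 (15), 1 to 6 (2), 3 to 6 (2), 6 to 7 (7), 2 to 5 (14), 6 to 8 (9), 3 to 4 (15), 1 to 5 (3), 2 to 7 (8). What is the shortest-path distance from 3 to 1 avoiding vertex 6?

Comparing a few candidate routes:
3 → 5 → 1: 7 + 3 = 10
3 → 4 → 1: 15 + 4 = 19
3 → 5 → 8 → 1: 7 + 13 + 11 = 31
The minimum is 10.

10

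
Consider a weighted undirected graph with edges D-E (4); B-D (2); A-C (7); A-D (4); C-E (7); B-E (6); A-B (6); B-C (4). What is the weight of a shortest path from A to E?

8

A few of the A→E routes:
A - D - B - E: 4 + 2 + 6 = 12
A - B - E: 6 + 6 = 12
A - B - D - E: 6 + 2 + 4 = 12
A - D - E: 4 + 4 = 8
The minimum is 8.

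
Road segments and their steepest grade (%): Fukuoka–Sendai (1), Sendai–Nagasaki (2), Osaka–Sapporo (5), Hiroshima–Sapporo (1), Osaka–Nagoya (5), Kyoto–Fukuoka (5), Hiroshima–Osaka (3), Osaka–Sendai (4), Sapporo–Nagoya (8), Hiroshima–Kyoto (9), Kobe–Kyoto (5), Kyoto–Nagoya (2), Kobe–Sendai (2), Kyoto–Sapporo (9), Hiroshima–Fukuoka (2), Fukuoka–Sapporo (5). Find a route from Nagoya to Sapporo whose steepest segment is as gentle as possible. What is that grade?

A few of the Nagoya→Sapporo routes:
Nagoya - Osaka - Sendai - Kobe - Kyoto - Fukuoka - Sapporo: max(5, 4, 2, 5, 5, 5) = 5
Nagoya - Osaka - Sendai - Kobe - Kyoto - Fukuoka - Hiroshima - Sapporo: max(5, 4, 2, 5, 5, 2, 1) = 5
Nagoya - Osaka - Sendai - Fukuoka - Hiroshima - Sapporo: max(5, 4, 1, 2, 1) = 5
Nagoya - Osaka - Sendai - Fukuoka - Sapporo: max(5, 4, 1, 5) = 5
The minimum achievable maximum is 5%.

5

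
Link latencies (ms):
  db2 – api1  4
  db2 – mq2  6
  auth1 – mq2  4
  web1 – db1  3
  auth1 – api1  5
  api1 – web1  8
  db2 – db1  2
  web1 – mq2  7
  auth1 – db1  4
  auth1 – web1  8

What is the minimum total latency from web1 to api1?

A few of the web1→api1 routes:
web1 -> api1: 8
web1 -> auth1 -> api1: 8 + 5 = 13
web1 -> db1 -> db2 -> api1: 3 + 2 + 4 = 9
web1 -> db1 -> auth1 -> api1: 3 + 4 + 5 = 12
web1 -> mq2 -> auth1 -> api1: 7 + 4 + 5 = 16
Best route has total 8 ms.

8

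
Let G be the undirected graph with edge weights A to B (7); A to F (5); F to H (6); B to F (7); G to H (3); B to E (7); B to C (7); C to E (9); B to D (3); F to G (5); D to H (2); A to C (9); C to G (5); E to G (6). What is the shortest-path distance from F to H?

Checking several routes:
F - B - D - H: 7 + 3 + 2 = 12
F - H: 6
F - G - H: 5 + 3 = 8
The minimum is 6.

6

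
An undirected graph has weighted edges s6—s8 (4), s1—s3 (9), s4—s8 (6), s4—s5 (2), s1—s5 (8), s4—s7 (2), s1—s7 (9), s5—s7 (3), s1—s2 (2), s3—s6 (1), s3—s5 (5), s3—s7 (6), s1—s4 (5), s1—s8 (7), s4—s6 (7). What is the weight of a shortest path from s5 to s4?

Comparing a few candidate routes:
s5-s3-s6-s8-s4: 5 + 1 + 4 + 6 = 16
s5-s1-s4: 8 + 5 = 13
s5-s7-s4: 3 + 2 = 5
s5-s3-s6-s4: 5 + 1 + 7 = 13
s5-s4: 2
s5-s3-s7-s4: 5 + 6 + 2 = 13
The minimum is 2.

2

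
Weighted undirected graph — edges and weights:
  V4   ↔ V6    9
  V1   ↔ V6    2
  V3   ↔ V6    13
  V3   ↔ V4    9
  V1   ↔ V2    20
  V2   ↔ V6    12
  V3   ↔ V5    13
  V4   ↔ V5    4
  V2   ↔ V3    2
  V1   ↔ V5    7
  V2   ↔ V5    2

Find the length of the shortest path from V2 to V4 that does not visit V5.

Paths from V2 to V4 avoiding V5:
V2 → V3 → V6 → V4: 2 + 13 + 9 = 24
V2 → V1 → V6 → V4: 20 + 2 + 9 = 31
V2 → V6 → V3 → V4: 12 + 13 + 9 = 34
V2 → V3 → V4: 2 + 9 = 11
V2 → V6 → V4: 12 + 9 = 21
V2 → V1 → V6 → V3 → V4: 20 + 2 + 13 + 9 = 44
Best route has total 11.

11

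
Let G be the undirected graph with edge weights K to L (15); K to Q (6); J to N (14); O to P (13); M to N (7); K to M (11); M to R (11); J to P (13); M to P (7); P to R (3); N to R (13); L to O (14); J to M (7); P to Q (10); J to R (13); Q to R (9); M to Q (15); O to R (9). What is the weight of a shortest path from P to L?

Checking several routes:
P→M→K→L: 7 + 11 + 15 = 33
P→R→Q→K→L: 3 + 9 + 6 + 15 = 33
P→R→O→L: 3 + 9 + 14 = 26
P→R→M→K→L: 3 + 11 + 11 + 15 = 40
P→Q→K→L: 10 + 6 + 15 = 31
P→O→L: 13 + 14 = 27
The minimum is 26.

26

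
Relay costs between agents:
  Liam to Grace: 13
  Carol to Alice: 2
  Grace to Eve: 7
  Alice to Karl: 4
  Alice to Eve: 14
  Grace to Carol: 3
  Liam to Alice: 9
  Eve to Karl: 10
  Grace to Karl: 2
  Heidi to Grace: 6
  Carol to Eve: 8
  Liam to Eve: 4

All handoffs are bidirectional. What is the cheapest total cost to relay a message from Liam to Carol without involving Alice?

Checking several routes:
Liam - Eve - Carol: 4 + 8 = 12
Liam - Grace - Carol: 13 + 3 = 16
Liam - Eve - Karl - Grace - Carol: 4 + 10 + 2 + 3 = 19
Liam - Eve - Grace - Carol: 4 + 7 + 3 = 14
Best route has total 12.

12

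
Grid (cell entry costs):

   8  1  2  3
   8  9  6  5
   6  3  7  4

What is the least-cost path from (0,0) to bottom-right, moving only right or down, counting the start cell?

23

One optimal route is r0c0 → r0c1 → r0c2 → r0c3 → r1c3 → r2c3.
Its cost is 8 + 1 + 2 + 3 + 5 + 4 = 23.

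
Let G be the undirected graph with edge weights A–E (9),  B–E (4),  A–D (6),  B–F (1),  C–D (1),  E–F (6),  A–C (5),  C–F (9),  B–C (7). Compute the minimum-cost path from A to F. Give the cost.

13

Some routes from A to F:
A → C → F: 5 + 9 = 14
A → E → B → F: 9 + 4 + 1 = 14
A → C → B → F: 5 + 7 + 1 = 13
The minimum is 13.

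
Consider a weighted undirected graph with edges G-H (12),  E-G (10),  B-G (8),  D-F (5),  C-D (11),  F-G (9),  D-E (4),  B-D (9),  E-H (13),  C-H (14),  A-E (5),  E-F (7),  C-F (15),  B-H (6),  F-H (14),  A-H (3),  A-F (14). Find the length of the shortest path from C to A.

Comparing a few candidate routes:
C - F - D - E - A: 15 + 5 + 4 + 5 = 29
C - F - E - A: 15 + 7 + 5 = 27
C - D - E - A: 11 + 4 + 5 = 20
C - F - A: 15 + 14 = 29
C - D - F - E - A: 11 + 5 + 7 + 5 = 28
C - H - A: 14 + 3 = 17
Shortest: 17.

17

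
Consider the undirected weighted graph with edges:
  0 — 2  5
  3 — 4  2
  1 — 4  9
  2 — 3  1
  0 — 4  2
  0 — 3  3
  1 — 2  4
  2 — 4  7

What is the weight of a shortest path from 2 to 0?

Checking several routes:
2→3→4→0: 1 + 2 + 2 = 5
2→4→0: 7 + 2 = 9
2→1→4→0: 4 + 9 + 2 = 15
2→3→0: 1 + 3 = 4
2→4→3→0: 7 + 2 + 3 = 12
2→0: 5
Shortest: 4.

4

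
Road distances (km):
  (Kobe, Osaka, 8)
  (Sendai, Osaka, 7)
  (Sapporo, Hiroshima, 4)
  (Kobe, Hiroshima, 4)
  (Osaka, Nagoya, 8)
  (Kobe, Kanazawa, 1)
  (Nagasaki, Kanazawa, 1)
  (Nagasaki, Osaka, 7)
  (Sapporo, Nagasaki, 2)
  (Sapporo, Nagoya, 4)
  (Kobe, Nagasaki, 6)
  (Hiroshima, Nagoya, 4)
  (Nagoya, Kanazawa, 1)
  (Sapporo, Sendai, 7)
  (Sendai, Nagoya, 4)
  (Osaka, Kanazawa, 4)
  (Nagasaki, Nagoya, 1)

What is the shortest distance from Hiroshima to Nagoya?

Comparing a few candidate routes:
Hiroshima -> Nagoya: 4
Hiroshima -> Kobe -> Kanazawa -> Nagoya: 4 + 1 + 1 = 6
Hiroshima -> Sapporo -> Nagasaki -> Nagoya: 4 + 2 + 1 = 7
The minimum is 4 km.

4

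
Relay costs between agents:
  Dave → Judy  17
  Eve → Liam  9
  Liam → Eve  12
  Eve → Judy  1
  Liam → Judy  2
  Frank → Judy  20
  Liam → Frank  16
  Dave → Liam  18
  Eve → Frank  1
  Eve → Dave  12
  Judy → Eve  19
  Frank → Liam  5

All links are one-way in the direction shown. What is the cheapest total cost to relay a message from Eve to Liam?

6

Paths from Eve to Liam:
Eve - Liam: 9
Eve - Dave - Liam: 12 + 18 = 30
Eve - Frank - Liam: 1 + 5 = 6
Shortest: 6.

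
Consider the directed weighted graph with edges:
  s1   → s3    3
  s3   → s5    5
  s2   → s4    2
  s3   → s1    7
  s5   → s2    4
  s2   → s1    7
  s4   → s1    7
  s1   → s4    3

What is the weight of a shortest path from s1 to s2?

Routes from s1 to s2:
s1-s3-s5-s2: 3 + 5 + 4 = 12
Best route has total 12.

12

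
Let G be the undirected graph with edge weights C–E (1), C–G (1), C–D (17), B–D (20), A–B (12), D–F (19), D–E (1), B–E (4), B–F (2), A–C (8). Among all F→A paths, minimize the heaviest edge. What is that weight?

A few of the F→A routes:
F - D - E - B - A: max(19, 1, 4, 12) = 19
F - B - E - D - C - A: max(2, 4, 1, 17, 8) = 17
F - D - E - C - A: max(19, 1, 1, 8) = 19
F - D - C - E - B - A: max(19, 17, 1, 4, 12) = 19
F - B - A: max(2, 12) = 12
F - B - E - C - A: max(2, 4, 1, 8) = 8
Smallest bottleneck: 8.

8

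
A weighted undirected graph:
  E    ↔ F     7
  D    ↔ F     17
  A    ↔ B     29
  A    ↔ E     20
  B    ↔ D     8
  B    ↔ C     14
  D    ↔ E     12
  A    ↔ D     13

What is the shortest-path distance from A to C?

35

Candidate routes:
A→E→F→D→B→C: 20 + 7 + 17 + 8 + 14 = 66
A→B→C: 29 + 14 = 43
A→D→B→C: 13 + 8 + 14 = 35
A→E→D→B→C: 20 + 12 + 8 + 14 = 54
The minimum is 35.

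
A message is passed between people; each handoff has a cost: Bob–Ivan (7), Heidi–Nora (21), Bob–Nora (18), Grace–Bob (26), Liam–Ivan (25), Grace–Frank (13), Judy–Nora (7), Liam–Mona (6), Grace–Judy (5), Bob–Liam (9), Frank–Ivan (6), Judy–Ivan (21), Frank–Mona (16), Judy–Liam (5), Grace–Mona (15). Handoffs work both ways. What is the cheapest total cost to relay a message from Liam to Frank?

22

Checking several routes:
Liam → Judy → Grace → Frank: 5 + 5 + 13 = 23
Liam → Bob → Ivan → Frank: 9 + 7 + 6 = 22
Liam → Ivan → Frank: 25 + 6 = 31
Liam → Mona → Frank: 6 + 16 = 22
Shortest: 22.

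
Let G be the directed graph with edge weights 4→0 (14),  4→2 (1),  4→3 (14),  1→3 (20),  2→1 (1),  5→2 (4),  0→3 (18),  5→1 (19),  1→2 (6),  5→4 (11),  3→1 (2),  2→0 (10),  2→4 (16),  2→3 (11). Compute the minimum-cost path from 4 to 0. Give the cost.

Routes from 4 to 0:
4→3→1→2→0: 14 + 2 + 6 + 10 = 32
4→0: 14
4→2→0: 1 + 10 = 11
The minimum is 11.

11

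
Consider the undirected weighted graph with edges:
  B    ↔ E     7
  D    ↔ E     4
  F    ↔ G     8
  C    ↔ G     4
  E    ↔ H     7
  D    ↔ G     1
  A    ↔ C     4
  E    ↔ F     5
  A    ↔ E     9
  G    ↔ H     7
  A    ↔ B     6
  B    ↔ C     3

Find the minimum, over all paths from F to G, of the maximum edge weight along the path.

Some routes from F to G:
F-E-B-A-C-G: max(5, 7, 6, 4, 4) = 7
F-E-H-G: max(5, 7, 7) = 7
F-E-D-G: max(5, 4, 1) = 5
F-E-B-C-G: max(5, 7, 3, 4) = 7
Best route has worst link 5.

5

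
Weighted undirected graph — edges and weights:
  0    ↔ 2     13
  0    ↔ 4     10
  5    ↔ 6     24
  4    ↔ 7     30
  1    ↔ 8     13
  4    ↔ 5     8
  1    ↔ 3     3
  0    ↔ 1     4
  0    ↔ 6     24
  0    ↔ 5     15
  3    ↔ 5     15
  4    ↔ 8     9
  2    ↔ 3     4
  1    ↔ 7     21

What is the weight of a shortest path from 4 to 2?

A few of the 4→2 routes:
4 - 5 - 0 - 1 - 3 - 2: 8 + 15 + 4 + 3 + 4 = 34
4 - 0 - 1 - 3 - 2: 10 + 4 + 3 + 4 = 21
4 - 8 - 1 - 3 - 2: 9 + 13 + 3 + 4 = 29
4 - 0 - 2: 10 + 13 = 23
4 - 5 - 3 - 2: 8 + 15 + 4 = 27
Best route has total 21.

21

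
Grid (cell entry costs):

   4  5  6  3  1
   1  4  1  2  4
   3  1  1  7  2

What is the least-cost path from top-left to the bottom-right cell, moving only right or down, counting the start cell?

18

Path (0,0)→(1,0)→(1,1)→(1,2)→(1,3)→(1,4)→(2,4): 4 + 1 + 4 + 1 + 2 + 4 + 2 = 18.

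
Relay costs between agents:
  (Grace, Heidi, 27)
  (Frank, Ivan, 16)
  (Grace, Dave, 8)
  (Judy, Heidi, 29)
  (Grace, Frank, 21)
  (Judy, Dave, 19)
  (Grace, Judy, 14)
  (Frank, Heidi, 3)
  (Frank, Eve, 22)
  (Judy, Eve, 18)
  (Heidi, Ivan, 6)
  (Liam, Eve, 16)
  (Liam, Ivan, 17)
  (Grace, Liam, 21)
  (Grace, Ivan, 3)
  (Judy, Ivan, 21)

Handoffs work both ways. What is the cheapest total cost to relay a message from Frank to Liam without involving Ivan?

38

Comparing a few candidate routes:
Frank→Eve→Liam: 22 + 16 = 38
Frank→Heidi→Judy→Grace→Liam: 3 + 29 + 14 + 21 = 67
Frank→Grace→Liam: 21 + 21 = 42
Frank→Heidi→Judy→Eve→Liam: 3 + 29 + 18 + 16 = 66
Frank→Heidi→Grace→Liam: 3 + 27 + 21 = 51
The minimum is 38.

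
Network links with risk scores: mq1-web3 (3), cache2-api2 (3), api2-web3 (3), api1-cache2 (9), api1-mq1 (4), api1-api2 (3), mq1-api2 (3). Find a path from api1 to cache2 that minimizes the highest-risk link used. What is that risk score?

3

Routes from api1 to cache2:
api1 -> cache2: max(9) = 9
api1 -> mq1 -> web3 -> api2 -> cache2: max(4, 3, 3, 3) = 4
api1 -> mq1 -> api2 -> cache2: max(4, 3, 3) = 4
api1 -> api2 -> cache2: max(3, 3) = 3
The minimum achievable maximum is 3.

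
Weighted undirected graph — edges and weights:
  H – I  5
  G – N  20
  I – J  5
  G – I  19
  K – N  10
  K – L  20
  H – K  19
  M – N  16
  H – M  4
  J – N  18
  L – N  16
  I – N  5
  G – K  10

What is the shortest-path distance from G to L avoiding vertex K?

Paths from G to L avoiding K:
G -> I -> J -> N -> L: 19 + 5 + 18 + 16 = 58
G -> I -> H -> M -> N -> L: 19 + 5 + 4 + 16 + 16 = 60
G -> I -> N -> L: 19 + 5 + 16 = 40
G -> N -> L: 20 + 16 = 36
The minimum is 36.

36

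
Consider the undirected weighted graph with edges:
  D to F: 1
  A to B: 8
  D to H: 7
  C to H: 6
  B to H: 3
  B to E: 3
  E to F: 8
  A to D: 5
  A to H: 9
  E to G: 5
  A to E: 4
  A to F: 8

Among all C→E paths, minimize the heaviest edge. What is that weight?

Comparing a few candidate routes:
C → H → B → E: max(6, 3, 3) = 6
C → H → D → F → A → E: max(6, 7, 1, 8, 4) = 8
C → H → D → F → E: max(6, 7, 1, 8) = 8
C → H → D → A → E: max(6, 7, 5, 4) = 7
The minimum achievable maximum is 6.

6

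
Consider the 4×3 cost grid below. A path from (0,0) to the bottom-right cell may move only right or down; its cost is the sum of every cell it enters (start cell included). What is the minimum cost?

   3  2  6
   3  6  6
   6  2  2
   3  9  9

24

Best path: (0,0) -> (0,1) -> (1,1) -> (2,1) -> (2,2) -> (3,2)
Cost: 3 + 2 + 6 + 2 + 2 + 9 = 24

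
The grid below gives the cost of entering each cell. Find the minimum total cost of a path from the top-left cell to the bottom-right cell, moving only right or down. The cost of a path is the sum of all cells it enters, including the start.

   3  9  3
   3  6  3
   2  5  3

16

Path r0c0 → r1c0 → r2c0 → r2c1 → r2c2: 3 + 3 + 2 + 5 + 3 = 16.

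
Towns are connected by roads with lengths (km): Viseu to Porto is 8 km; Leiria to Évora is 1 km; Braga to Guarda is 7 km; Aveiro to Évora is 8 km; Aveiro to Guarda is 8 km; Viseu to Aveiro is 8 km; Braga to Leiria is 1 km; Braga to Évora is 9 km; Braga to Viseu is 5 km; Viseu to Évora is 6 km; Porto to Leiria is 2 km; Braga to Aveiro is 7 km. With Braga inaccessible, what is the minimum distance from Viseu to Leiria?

Candidate routes:
Viseu→Évora→Leiria: 6 + 1 = 7
Viseu→Porto→Leiria: 8 + 2 = 10
Viseu→Aveiro→Évora→Leiria: 8 + 8 + 1 = 17
The minimum is 7 km.

7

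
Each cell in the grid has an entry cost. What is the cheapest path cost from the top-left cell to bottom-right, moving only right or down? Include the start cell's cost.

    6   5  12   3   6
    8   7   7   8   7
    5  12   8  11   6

One optimal route is (0,0) -> (0,1) -> (0,2) -> (0,3) -> (0,4) -> (1,4) -> (2,4).
Its cost is 6 + 5 + 12 + 3 + 6 + 7 + 6 = 45.

45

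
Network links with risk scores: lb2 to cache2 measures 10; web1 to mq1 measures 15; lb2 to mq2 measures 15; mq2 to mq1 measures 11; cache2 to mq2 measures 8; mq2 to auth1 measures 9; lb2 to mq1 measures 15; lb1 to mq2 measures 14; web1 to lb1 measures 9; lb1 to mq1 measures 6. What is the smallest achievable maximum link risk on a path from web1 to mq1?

9

A few of the web1→mq1 routes:
web1-lb1-mq2-lb2-mq1: max(9, 14, 15, 15) = 15
web1-lb1-mq1: max(9, 6) = 9
web1-lb1-mq2-mq1: max(9, 14, 11) = 14
Best route has worst link 9.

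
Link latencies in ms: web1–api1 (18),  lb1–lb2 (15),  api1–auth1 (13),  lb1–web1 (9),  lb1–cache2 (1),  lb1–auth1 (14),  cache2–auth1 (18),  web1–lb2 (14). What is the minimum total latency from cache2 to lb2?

16

A few of the cache2→lb2 routes:
cache2 -> lb1 -> lb2: 1 + 15 = 16
cache2 -> lb1 -> auth1 -> api1 -> web1 -> lb2: 1 + 14 + 13 + 18 + 14 = 60
cache2 -> auth1 -> lb1 -> lb2: 18 + 14 + 15 = 47
cache2 -> auth1 -> lb1 -> web1 -> lb2: 18 + 14 + 9 + 14 = 55
cache2 -> lb1 -> web1 -> lb2: 1 + 9 + 14 = 24
The minimum is 16 ms.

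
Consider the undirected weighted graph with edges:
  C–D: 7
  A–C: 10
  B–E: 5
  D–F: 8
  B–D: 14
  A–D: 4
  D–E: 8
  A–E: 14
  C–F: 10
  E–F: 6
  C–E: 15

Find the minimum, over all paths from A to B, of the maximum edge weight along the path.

Checking several routes:
A - C - F - E - B: max(10, 10, 6, 5) = 10
A - C - F - D - E - B: max(10, 10, 8, 8, 5) = 10
A - C - D - F - E - B: max(10, 7, 8, 6, 5) = 10
A - D - F - E - B: max(4, 8, 6, 5) = 8
A - D - E - B: max(4, 8, 5) = 8
A - C - D - E - B: max(10, 7, 8, 5) = 10
Best route has worst link 8.

8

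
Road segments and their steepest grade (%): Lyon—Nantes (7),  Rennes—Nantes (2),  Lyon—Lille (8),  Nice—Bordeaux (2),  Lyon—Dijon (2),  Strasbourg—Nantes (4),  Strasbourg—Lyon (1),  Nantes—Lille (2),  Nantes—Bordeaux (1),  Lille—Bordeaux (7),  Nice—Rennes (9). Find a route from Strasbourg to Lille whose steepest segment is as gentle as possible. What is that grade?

4

Comparing a few candidate routes:
Strasbourg -> Lyon -> Nantes -> Bordeaux -> Lille: max(1, 7, 1, 7) = 7
Strasbourg -> Nantes -> Lille: max(4, 2) = 4
Strasbourg -> Lyon -> Nantes -> Lille: max(1, 7, 2) = 7
The minimum achievable maximum is 4%.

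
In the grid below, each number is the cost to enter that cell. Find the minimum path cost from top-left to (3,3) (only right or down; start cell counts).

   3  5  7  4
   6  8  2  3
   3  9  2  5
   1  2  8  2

25

Best path: [0,0] -> [1,0] -> [2,0] -> [3,0] -> [3,1] -> [3,2] -> [3,3]
Cost: 3 + 6 + 3 + 1 + 2 + 8 + 2 = 25
(Top row then right column would cost 29.)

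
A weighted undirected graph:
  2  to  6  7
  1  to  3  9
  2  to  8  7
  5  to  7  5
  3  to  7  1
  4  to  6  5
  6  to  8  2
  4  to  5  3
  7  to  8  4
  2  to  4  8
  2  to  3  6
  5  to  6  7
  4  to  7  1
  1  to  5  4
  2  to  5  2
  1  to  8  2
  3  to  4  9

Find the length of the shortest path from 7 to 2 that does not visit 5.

7

Comparing a few candidate routes:
7 - 8 - 6 - 2: 4 + 2 + 7 = 13
7 - 8 - 2: 4 + 7 = 11
7 - 3 - 2: 1 + 6 = 7
7 - 4 - 2: 1 + 8 = 9
Shortest: 7.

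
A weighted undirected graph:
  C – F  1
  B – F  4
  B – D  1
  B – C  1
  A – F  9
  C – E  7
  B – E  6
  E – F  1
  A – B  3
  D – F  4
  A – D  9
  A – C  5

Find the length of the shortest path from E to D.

A few of the E→D routes:
E -> F -> B -> D: 1 + 4 + 1 = 6
E -> C -> B -> D: 7 + 1 + 1 = 9
E -> F -> D: 1 + 4 = 5
E -> F -> C -> A -> B -> D: 1 + 1 + 5 + 3 + 1 = 11
E -> B -> D: 6 + 1 = 7
E -> F -> C -> B -> D: 1 + 1 + 1 + 1 = 4
Best route has total 4.

4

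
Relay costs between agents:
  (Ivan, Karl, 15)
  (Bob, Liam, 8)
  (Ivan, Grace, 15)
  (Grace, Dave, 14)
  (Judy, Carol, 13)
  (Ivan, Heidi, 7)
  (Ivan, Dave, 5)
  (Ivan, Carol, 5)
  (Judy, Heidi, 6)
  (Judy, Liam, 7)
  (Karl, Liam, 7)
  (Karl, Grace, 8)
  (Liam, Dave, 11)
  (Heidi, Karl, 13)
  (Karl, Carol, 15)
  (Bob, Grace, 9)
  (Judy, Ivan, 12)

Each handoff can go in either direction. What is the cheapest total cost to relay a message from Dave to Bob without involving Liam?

23

Comparing a few candidate routes:
Dave - Ivan - Karl - Grace - Bob: 5 + 15 + 8 + 9 = 37
Dave - Ivan - Grace - Bob: 5 + 15 + 9 = 29
Dave - Ivan - Heidi - Karl - Grace - Bob: 5 + 7 + 13 + 8 + 9 = 42
Dave - Grace - Bob: 14 + 9 = 23
The minimum is 23.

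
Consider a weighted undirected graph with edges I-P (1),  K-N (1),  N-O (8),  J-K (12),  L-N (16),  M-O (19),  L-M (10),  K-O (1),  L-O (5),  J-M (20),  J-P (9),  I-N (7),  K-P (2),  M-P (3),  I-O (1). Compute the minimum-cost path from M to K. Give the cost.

A few of the M→K routes:
M → P → K: 3 + 2 = 5
M → L → O → K: 10 + 5 + 1 = 16
M → P → I → N → K: 3 + 1 + 7 + 1 = 12
M → P → I → O → K: 3 + 1 + 1 + 1 = 6
M → P → I → O → N → K: 3 + 1 + 1 + 8 + 1 = 14
The minimum is 5.

5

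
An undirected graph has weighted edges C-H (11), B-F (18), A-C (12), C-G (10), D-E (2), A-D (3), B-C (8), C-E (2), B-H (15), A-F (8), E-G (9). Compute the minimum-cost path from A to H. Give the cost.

Comparing a few candidate routes:
A → D → E → C → H: 3 + 2 + 2 + 11 = 18
A → D → E → C → B → H: 3 + 2 + 2 + 8 + 15 = 30
A → D → E → G → C → H: 3 + 2 + 9 + 10 + 11 = 35
A → C → H: 12 + 11 = 23
Best route has total 18.

18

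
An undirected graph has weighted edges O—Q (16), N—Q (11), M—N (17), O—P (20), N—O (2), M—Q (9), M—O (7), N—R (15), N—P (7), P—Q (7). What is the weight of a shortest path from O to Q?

A few of the O→Q routes:
O→N→Q: 2 + 11 = 13
O→Q: 16
O→M→Q: 7 + 9 = 16
Best route has total 13.

13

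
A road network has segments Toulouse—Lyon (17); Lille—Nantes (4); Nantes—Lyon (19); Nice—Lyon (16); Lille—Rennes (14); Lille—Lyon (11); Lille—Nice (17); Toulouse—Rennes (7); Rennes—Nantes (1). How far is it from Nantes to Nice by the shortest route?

Checking several routes:
Nantes → Lille → Lyon → Nice: 4 + 11 + 16 = 31
Nantes → Rennes → Lille → Nice: 1 + 14 + 17 = 32
Nantes → Lille → Nice: 4 + 17 = 21
Best route has total 21.

21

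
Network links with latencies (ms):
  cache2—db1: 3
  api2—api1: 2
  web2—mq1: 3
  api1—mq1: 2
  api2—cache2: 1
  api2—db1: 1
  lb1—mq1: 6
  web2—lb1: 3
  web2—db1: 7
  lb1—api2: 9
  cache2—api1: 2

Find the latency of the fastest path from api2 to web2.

7

Some routes from api2 to web2:
api2→api1→mq1→web2: 2 + 2 + 3 = 7
api2→db1→cache2→api1→mq1→web2: 1 + 3 + 2 + 2 + 3 = 11
api2→db1→web2: 1 + 7 = 8
api2→cache2→api1→mq1→web2: 1 + 2 + 2 + 3 = 8
api2→lb1→web2: 9 + 3 = 12
api2→cache2→db1→web2: 1 + 3 + 7 = 11
Shortest: 7 ms.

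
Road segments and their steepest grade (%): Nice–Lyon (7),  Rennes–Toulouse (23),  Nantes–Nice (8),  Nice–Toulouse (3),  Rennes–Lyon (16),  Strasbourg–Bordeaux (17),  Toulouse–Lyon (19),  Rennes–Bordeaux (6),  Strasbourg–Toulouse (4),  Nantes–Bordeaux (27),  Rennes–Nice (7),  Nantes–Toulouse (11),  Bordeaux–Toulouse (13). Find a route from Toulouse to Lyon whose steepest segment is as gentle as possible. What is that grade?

Some routes from Toulouse to Lyon:
Toulouse - Nice - Rennes - Lyon: max(3, 7, 16) = 16
Toulouse - Nice - Lyon: max(3, 7) = 7
Toulouse - Bordeaux - Rennes - Nice - Lyon: max(13, 6, 7, 7) = 13
Toulouse - Bordeaux - Rennes - Lyon: max(13, 6, 16) = 16
Toulouse - Nantes - Nice - Lyon: max(11, 8, 7) = 11
The minimum achievable maximum is 7%.

7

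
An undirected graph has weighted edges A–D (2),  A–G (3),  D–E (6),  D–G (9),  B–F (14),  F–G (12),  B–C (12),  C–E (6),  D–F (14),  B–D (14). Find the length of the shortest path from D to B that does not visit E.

14

Paths from D to B avoiding E:
D-G-F-B: 9 + 12 + 14 = 35
D-A-G-F-B: 2 + 3 + 12 + 14 = 31
D-F-B: 14 + 14 = 28
D-B: 14
Best route has total 14.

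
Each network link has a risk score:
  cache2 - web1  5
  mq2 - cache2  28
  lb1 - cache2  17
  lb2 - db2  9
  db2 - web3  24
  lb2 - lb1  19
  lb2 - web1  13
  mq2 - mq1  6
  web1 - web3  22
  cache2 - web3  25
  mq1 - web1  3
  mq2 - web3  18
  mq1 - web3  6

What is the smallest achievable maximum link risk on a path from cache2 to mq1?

5

Comparing a few candidate routes:
cache2→web1→mq1: max(5, 3) = 5
cache2→web1→web3→mq2→mq1: max(5, 22, 18, 6) = 22
cache2→lb1→lb2→web1→mq1: max(17, 19, 13, 3) = 19
The minimum achievable maximum is 5.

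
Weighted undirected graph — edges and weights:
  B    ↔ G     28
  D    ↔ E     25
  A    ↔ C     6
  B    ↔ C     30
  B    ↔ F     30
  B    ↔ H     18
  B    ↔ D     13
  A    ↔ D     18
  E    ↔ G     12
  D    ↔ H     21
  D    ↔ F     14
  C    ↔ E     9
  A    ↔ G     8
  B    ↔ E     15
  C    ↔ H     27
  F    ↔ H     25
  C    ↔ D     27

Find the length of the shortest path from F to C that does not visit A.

Checking several routes:
F -> D -> C: 14 + 27 = 41
F -> D -> E -> C: 14 + 25 + 9 = 48
F -> D -> B -> E -> C: 14 + 13 + 15 + 9 = 51
Shortest: 41.

41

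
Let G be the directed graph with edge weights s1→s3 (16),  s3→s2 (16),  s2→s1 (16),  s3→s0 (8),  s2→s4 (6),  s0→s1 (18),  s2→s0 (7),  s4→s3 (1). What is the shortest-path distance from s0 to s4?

56

Routes from s0 to s4:
s0 - s1 - s3 - s2 - s4: 18 + 16 + 16 + 6 = 56
Shortest: 56.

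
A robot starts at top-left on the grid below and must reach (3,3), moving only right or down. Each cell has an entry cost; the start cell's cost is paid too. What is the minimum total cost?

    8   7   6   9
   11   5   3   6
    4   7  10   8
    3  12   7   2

39

Best path: [0,0]→[0,1]→[1,1]→[1,2]→[1,3]→[2,3]→[3,3]
Cost: 8 + 7 + 5 + 3 + 6 + 8 + 2 = 39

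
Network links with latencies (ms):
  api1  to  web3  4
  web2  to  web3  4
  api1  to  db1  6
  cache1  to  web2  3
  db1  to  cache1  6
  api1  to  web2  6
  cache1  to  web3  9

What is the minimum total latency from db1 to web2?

9

Checking several routes:
db1-cache1-web2: 6 + 3 = 9
db1-api1-web2: 6 + 6 = 12
db1-api1-web3-web2: 6 + 4 + 4 = 14
db1-cache1-web3-web2: 6 + 9 + 4 = 19
Shortest: 9 ms.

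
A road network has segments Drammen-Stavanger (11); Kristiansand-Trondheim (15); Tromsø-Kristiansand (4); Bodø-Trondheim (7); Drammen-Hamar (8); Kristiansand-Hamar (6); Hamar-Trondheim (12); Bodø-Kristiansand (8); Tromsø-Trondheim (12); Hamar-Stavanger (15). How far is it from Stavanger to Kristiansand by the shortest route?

21

A few of the Stavanger→Kristiansand routes:
Stavanger -> Hamar -> Trondheim -> Bodø -> Kristiansand: 15 + 12 + 7 + 8 = 42
Stavanger -> Drammen -> Hamar -> Kristiansand: 11 + 8 + 6 = 25
Stavanger -> Hamar -> Kristiansand: 15 + 6 = 21
Stavanger -> Hamar -> Trondheim -> Tromsø -> Kristiansand: 15 + 12 + 12 + 4 = 43
Stavanger -> Hamar -> Trondheim -> Kristiansand: 15 + 12 + 15 = 42
Best route has total 21 mi.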